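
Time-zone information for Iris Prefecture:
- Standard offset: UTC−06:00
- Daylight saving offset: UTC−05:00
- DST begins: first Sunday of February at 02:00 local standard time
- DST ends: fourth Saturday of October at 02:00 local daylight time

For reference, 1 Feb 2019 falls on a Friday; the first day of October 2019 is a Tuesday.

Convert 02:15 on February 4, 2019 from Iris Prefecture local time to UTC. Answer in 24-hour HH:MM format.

07:15

1 February 2019 is a Friday, so the first Sunday is February 3.
1 October 2019 is a Tuesday, so the first Saturday is October 5 and the fourth is October 26.
February 4, 2019 falls between 3 February and 26 October, so daylight saving is in effect and Iris Prefecture is at UTC−05:00.
02:15 local + 5h = 07:15 UTC.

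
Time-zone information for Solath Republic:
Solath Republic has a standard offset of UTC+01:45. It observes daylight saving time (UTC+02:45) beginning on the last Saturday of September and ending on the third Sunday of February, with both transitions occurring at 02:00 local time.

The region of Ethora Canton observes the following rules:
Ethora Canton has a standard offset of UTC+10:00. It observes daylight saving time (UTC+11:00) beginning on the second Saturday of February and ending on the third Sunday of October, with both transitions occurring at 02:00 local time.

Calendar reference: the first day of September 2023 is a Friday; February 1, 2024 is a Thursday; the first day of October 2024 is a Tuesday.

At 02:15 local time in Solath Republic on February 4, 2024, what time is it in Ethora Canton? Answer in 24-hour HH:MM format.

1 September 2023 is a Friday, so Saturdays fall on 2, 9, 16, 23, 30; the last is September 30.
1 February 2024 is a Thursday, so the first Sunday is February 4 and the third is February 18.
February 4, 2024 falls between 30 September 2023 and 18 February 2024, so daylight saving is in effect and Solath Republic is at UTC+02:45.
02:15 Solath Republic − 2h45m = 23:30 UTC (rolling into the previous day, 3 February 2024).
1 February 2024 is a Thursday, so the first Saturday is February 3 and the second is February 10.
1 October 2024 is a Tuesday, so the first Sunday is October 6 and the third is October 20.
At the standard offset (UTC+10:00), 23:30 UTC + 10h = 09:30 Ethora Canton standard time (rolling into the next day, 4 February 2024).
Daylight saving runs 10 February – 20 October; the standard-time date in Ethora Canton, February 4, 2024, is outside that window, so Ethora Canton is on standard time at UTC+10:00.
23:30 UTC + 10h = 09:30 Ethora Canton (rolling into the next day, 4 February 2024).

09:30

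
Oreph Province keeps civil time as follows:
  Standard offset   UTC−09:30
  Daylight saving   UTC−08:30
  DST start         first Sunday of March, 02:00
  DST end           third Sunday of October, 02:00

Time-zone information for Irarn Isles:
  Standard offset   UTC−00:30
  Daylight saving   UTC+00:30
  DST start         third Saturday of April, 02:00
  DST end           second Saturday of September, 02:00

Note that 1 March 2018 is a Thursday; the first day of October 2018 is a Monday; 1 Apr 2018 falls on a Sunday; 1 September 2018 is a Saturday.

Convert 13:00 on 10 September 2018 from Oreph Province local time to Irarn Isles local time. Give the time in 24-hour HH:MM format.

1 March 2018 is a Thursday, so the first Sunday is March 4.
1 October 2018 is a Monday, so the first Sunday is October 7 and the third is October 21.
10 September 2018 falls between 4 March and 21 October, so daylight saving is in effect and Oreph Province is at UTC−08:30.
13:00 Oreph Province + 8h30m = 21:30 UTC.
1 April 2018 is a Sunday, so the first Saturday is April 7 and the third is April 21.
1 September 2018 is a Saturday, so the first Saturday is September 1 and the second is September 8.
At the standard offset (UTC−00:30), 21:30 UTC − 0h30m = 21:00 Irarn Isles standard time.
The standard-time date in Irarn Isles, 10 September 2018, is outside the daylight-saving period (21 April – 8 September), so Irarn Isles is on standard time, UTC−00:30.
21:30 UTC − 0h30m = 21:00 Irarn Isles.

21:00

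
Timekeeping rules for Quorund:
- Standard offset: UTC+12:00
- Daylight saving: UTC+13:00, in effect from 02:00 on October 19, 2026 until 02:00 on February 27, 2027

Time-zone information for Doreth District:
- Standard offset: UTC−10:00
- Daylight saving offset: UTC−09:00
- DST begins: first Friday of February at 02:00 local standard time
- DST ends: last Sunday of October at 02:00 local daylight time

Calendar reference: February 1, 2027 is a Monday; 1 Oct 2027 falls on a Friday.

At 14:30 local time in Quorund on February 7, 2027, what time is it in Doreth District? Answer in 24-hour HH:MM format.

16:30

Daylight saving runs 19 October 2026 – 27 February 2027; February 7, 2027 is inside that window, so Quorund is at UTC+13:00.
14:30 Quorund − 13h = 01:30 UTC.
1 February 2027 is a Monday, so the first Friday is February 5.
1 October 2027 is a Friday, so Sundays fall on 3, 10, 17, 24, 31; the last is October 31.
At the standard offset (UTC−10:00), 01:30 UTC − 10h = 15:30 Doreth District standard time (rolling into the previous day, 6 February 2027).
The standard-time date in Doreth District, February 6, 2027, falls between 5 February and 31 October, so daylight saving is in effect and Doreth District is at UTC−09:00.
01:30 UTC − 9h = 16:30 Doreth District (rolling into the previous day, 6 February 2027).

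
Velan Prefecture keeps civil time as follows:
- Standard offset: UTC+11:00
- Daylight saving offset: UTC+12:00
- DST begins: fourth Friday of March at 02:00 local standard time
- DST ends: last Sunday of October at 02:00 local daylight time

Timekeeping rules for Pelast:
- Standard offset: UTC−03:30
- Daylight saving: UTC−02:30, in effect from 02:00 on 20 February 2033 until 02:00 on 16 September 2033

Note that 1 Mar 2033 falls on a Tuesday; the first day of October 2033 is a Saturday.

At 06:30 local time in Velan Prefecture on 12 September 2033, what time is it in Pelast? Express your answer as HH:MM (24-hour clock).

16:00

1 March 2033 is a Tuesday, so the first Friday is March 4 and the fourth is March 25.
1 October 2033 is a Saturday, so Sundays fall on 2, 9, 16, 23, 30; the last is October 30.
Daylight saving runs 25 March – 30 October; 12 September 2033 is inside that window, so Velan Prefecture is at UTC+12:00.
06:30 Velan Prefecture − 12h = 18:30 UTC (rolling into the previous day, 11 September 2033).
At the standard offset (UTC−03:30), 18:30 UTC − 3h30m = 15:00 Pelast standard time.
The standard-time date in Pelast, 11 September 2033, falls between 20 February and 16 September, so daylight saving is in effect and Pelast is at UTC−02:30.
18:30 UTC − 2h30m = 16:00 Pelast.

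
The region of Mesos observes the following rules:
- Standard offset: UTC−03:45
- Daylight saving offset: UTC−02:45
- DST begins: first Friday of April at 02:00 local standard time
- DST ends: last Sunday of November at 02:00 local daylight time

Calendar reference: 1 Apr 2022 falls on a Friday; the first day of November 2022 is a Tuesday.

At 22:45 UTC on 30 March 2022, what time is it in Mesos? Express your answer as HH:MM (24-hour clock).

19:00

1 April 2022 is a Friday, so the first Friday is April 1.
1 November 2022 is a Tuesday, so Sundays fall on 6, 13, 20, 27; the last is November 27.
At the standard offset (UTC−03:45), 22:45 UTC − 3h45m = 19:00 Mesos standard time.
Daylight saving runs 1 April – 27 November; the standard-time date in Mesos, 30 March 2022, is outside that window, so Mesos is on standard time at UTC−03:45.
22:45 UTC − 3h45m = 19:00 local.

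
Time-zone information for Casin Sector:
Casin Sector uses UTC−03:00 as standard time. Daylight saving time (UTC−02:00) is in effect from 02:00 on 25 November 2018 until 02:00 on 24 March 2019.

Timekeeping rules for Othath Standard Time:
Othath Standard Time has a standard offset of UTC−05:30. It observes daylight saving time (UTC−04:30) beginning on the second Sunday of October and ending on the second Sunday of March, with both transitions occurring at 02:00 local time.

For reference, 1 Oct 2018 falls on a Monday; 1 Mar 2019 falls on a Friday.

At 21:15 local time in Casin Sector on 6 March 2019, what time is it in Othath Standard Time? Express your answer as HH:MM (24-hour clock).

18:45

6 March 2019 falls between 25 November 2018 and 24 March 2019, so daylight saving is in effect and Casin Sector is at UTC−02:00.
21:15 Casin Sector + 2h = 23:15 UTC.
1 October 2018 is a Monday, so the first Sunday is October 7 and the second is October 14.
1 March 2019 is a Friday, so the first Sunday is March 3 and the second is March 10.
At the standard offset (UTC−05:30), 23:15 UTC − 5h30m = 17:45 Othath Standard Time standard time.
The standard-time date in Othath Standard Time, 6 March 2019, lies within the daylight-saving period (14 October 2018 – 10 March 2019), so Othath Standard Time is on daylight time, UTC−04:30.
23:15 UTC − 4h30m = 18:45 Othath Standard Time.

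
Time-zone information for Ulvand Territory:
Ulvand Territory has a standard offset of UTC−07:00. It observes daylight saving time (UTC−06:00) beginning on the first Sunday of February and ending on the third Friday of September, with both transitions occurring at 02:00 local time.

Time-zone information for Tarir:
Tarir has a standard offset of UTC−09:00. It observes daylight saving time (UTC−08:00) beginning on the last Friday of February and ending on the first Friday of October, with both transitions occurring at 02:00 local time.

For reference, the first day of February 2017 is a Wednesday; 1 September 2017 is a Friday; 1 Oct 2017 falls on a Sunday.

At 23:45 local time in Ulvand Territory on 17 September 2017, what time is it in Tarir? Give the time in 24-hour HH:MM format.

1 February 2017 is a Wednesday, so the first Sunday is February 5.
1 September 2017 is a Friday, so the first Friday is September 1 and the third is September 15.
17 September 2017 is outside the daylight-saving period (5 February – 15 September), so Ulvand Territory is on standard time, UTC−07:00.
23:45 Ulvand Territory + 7h = 06:45 UTC (rolling into the next day, 18 September 2017).
1 February 2017 is a Wednesday, so Fridays fall on 3, 10, 17, 24; the last is February 24.
1 October 2017 is a Sunday, so the first Friday is October 6.
At the standard offset (UTC−09:00), 06:45 UTC − 9h = 21:45 Tarir standard time (rolling into the previous day, 17 September 2017).
Daylight saving runs 24 February – 6 October; the standard-time date in Tarir, 17 September 2017, is inside that window, so Tarir is at UTC−08:00.
06:45 UTC − 8h = 22:45 Tarir (rolling into the previous day, 17 September 2017).

22:45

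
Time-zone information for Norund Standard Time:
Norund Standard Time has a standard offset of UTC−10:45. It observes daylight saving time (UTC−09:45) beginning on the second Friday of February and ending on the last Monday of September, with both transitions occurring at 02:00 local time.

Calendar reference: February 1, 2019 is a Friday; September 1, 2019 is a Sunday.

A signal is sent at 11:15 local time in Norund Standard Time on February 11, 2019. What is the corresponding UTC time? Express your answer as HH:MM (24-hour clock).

1 February 2019 is a Friday, so the first Friday is February 1 and the second is February 8.
1 September 2019 is a Sunday, so Mondays fall on 2, 9, 16, 23, 30; the last is September 30.
February 11, 2019 lies within the daylight-saving period (8 February – 30 September), so Norund Standard Time is on daylight time, UTC−09:45.
11:15 local + 9h45m = 21:00 UTC.

21:00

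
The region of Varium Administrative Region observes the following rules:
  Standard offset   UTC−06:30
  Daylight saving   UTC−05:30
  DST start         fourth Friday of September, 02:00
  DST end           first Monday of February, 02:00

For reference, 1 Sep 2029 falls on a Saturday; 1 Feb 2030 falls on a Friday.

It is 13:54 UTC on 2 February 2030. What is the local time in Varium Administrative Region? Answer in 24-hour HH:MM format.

1 September 2029 is a Saturday, so the first Friday is September 7 and the fourth is September 28.
1 February 2030 is a Friday, so the first Monday is February 4.
At the standard offset (UTC−06:30), 13:54 UTC − 6h30m = 07:24 Varium Administrative Region standard time.
Daylight saving runs 28 September 2029 – 4 February 2030; the standard-time date in Varium Administrative Region, 2 February 2030, is inside that window, so Varium Administrative Region is at UTC−05:30.
13:54 UTC − 5h30m = 08:24 local.

08:24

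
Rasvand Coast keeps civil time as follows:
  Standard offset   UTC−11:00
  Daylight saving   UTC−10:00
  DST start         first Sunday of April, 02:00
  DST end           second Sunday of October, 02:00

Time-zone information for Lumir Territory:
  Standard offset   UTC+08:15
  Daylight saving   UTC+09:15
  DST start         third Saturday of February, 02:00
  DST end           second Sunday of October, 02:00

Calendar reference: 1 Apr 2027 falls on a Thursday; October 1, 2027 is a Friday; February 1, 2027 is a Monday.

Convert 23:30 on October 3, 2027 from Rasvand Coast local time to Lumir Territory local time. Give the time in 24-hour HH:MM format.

1 April 2027 is a Thursday, so the first Sunday is April 4.
1 October 2027 is a Friday, so the first Sunday is October 3 and the second is October 10.
October 3, 2027 lies within the daylight-saving period (4 April – 10 October), so Rasvand Coast is on daylight time, UTC−10:00.
23:30 Rasvand Coast + 10h = 09:30 UTC (rolling into the next day, 4 October 2027).
1 February 2027 is a Monday, so the first Saturday is February 6 and the third is February 20.
1 October 2027 is a Friday, so the first Sunday is October 3 and the second is October 10.
At the standard offset (UTC+08:15), 09:30 UTC + 8h15m = 17:45 Lumir Territory standard time.
Daylight saving runs 20 February – 10 October; the standard-time date in Lumir Territory, October 4, 2027, is inside that window, so Lumir Territory is at UTC+09:15.
09:30 UTC + 9h15m = 18:45 Lumir Territory.

18:45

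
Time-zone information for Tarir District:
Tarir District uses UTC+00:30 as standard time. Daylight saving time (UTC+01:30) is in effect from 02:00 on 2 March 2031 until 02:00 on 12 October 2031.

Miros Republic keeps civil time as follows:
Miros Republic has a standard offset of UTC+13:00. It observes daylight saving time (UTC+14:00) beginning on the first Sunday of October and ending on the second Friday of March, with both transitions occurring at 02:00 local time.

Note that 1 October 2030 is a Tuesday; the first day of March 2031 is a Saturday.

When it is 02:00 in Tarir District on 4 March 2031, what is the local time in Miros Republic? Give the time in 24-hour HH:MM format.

Daylight saving runs 2 March – 12 October; 4 March 2031 is inside that window, so Tarir District is at UTC+01:30.
02:00 Tarir District − 1h30m = 00:30 UTC.
1 October 2030 is a Tuesday, so the first Sunday is October 6.
1 March 2031 is a Saturday, so the first Friday is March 7 and the second is March 14.
At the standard offset (UTC+13:00), 00:30 UTC + 13h = 13:30 Miros Republic standard time.
The standard-time date in Miros Republic, 4 March 2031, lies within the daylight-saving period (6 October 2030 – 14 March 2031), so Miros Republic is on daylight time, UTC+14:00.
00:30 UTC + 14h = 14:30 Miros Republic.

14:30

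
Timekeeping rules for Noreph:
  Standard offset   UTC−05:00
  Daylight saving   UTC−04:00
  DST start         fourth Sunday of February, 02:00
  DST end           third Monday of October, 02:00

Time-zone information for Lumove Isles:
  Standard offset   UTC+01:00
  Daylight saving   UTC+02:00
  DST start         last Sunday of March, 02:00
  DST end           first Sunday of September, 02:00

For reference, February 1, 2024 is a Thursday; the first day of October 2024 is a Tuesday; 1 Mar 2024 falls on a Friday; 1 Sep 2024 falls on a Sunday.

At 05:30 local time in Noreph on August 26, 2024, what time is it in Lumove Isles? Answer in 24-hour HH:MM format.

11:30

1 February 2024 is a Thursday, so the first Sunday is February 4 and the fourth is February 25.
1 October 2024 is a Tuesday, so the first Monday is October 7 and the third is October 21.
August 26, 2024 lies within the daylight-saving period (25 February – 21 October), so Noreph is on daylight time, UTC−04:00.
05:30 Noreph + 4h = 09:30 UTC.
1 March 2024 is a Friday, so Sundays fall on 3, 10, 17, 24, 31; the last is March 31.
1 September 2024 is a Sunday, so the first Sunday is September 1.
At the standard offset (UTC+01:00), 09:30 UTC + 1h = 10:30 Lumove Isles standard time.
Daylight saving runs 31 March – 1 September; the standard-time date in Lumove Isles, August 26, 2024, is inside that window, so Lumove Isles is at UTC+02:00.
09:30 UTC + 2h = 11:30 Lumove Isles.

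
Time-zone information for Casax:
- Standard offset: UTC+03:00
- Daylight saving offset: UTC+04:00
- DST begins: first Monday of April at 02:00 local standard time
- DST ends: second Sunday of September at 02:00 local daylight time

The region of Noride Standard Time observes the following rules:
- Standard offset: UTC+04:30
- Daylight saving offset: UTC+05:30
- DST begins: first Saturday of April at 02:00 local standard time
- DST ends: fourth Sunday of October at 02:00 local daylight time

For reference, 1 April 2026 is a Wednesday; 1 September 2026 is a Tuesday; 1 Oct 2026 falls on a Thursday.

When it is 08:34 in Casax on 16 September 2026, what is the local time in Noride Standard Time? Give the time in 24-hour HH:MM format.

11:04

1 April 2026 is a Wednesday, so the first Monday is April 6.
1 September 2026 is a Tuesday, so the first Sunday is September 6 and the second is September 13.
Daylight saving runs 6 April – 13 September; 16 September 2026 is outside that window, so Casax is on standard time at UTC+03:00.
08:34 Casax − 3h = 05:34 UTC.
1 April 2026 is a Wednesday, so the first Saturday is April 4.
1 October 2026 is a Thursday, so the first Sunday is October 4 and the fourth is October 25.
At the standard offset (UTC+04:30), 05:34 UTC + 4h30m = 10:04 Noride Standard Time standard time.
The standard-time date in Noride Standard Time, 16 September 2026, falls between 4 April and 25 October, so daylight saving is in effect and Noride Standard Time is at UTC+05:30.
05:34 UTC + 5h30m = 11:04 Noride Standard Time.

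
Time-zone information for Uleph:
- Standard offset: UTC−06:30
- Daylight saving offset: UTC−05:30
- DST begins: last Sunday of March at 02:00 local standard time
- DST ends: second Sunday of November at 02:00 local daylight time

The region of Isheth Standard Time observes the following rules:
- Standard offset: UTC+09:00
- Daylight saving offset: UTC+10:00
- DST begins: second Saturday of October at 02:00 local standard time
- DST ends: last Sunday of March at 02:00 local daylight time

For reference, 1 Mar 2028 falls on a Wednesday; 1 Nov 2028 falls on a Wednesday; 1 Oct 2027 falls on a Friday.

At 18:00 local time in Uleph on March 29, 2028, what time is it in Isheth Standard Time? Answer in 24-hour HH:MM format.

1 March 2028 is a Wednesday, so Sundays fall on 5, 12, 19, 26; the last is March 26.
1 November 2028 is a Wednesday, so the first Sunday is November 5 and the second is November 12.
Daylight saving runs 26 March – 12 November; March 29, 2028 is inside that window, so Uleph is at UTC−05:30.
18:00 Uleph + 5h30m = 23:30 UTC.
1 October 2027 is a Friday, so the first Saturday is October 2 and the second is October 9.
1 March 2028 is a Wednesday, so Sundays fall on 5, 12, 19, 26; the last is March 26.
At the standard offset (UTC+09:00), 23:30 UTC + 9h = 08:30 Isheth Standard Time standard time (rolling into the next day, 30 March 2028).
The standard-time date in Isheth Standard Time, March 30, 2028, does not fall between 9 October 2027 and 26 March 2028, so daylight saving is not in effect and Isheth Standard Time is at UTC+09:00.
23:30 UTC + 9h = 08:30 Isheth Standard Time (rolling into the next day, 30 March 2028).

08:30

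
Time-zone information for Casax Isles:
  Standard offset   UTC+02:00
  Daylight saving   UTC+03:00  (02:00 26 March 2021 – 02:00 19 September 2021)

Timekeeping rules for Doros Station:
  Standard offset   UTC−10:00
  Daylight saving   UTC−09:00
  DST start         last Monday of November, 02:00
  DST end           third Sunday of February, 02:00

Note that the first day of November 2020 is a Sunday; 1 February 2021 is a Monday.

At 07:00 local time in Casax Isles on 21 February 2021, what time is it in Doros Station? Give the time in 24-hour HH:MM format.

21 February 2021 does not fall between 26 March and 19 September, so daylight saving is not in effect and Casax Isles is at UTC+02:00.
07:00 Casax Isles − 2h = 05:00 UTC.
1 November 2020 is a Sunday, so Mondays fall on 2, 9, 16, 23, 30; the last is November 30.
1 February 2021 is a Monday, so the first Sunday is February 7 and the third is February 21.
At the standard offset (UTC−10:00), 05:00 UTC − 10h = 19:00 Doros Station standard time (rolling into the previous day, 20 February 2021).
The standard-time date in Doros Station, 20 February 2021, falls between 30 November 2020 and 21 February 2021, so daylight saving is in effect and Doros Station is at UTC−09:00.
05:00 UTC − 9h = 20:00 Doros Station (rolling into the previous day, 20 February 2021).

20:00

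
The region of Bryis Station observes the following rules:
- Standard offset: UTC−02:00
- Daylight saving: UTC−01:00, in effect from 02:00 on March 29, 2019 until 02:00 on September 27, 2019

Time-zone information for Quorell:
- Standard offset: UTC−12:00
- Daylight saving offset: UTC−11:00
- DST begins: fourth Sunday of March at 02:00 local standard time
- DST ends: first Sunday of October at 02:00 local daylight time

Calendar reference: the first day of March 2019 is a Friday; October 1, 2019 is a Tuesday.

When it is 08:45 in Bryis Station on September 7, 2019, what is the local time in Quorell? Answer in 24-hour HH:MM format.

Daylight saving runs 29 March – 27 September; September 7, 2019 is inside that window, so Bryis Station is at UTC−01:00.
08:45 Bryis Station + 1h = 09:45 UTC.
1 March 2019 is a Friday, so the first Sunday is March 3 and the fourth is March 24.
1 October 2019 is a Tuesday, so the first Sunday is October 6.
At the standard offset (UTC−12:00), 09:45 UTC − 12h = 21:45 Quorell standard time (rolling into the previous day, 6 September 2019).
The standard-time date in Quorell, September 6, 2019, falls between 24 March and 6 October, so daylight saving is in effect and Quorell is at UTC−11:00.
09:45 UTC − 11h = 22:45 Quorell (rolling into the previous day, 6 September 2019).

22:45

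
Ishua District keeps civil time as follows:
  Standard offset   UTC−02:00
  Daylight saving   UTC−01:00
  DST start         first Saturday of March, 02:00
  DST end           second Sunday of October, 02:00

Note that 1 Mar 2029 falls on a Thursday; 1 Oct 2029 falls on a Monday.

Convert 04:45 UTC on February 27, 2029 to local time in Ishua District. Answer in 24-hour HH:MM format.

1 March 2029 is a Thursday, so the first Saturday is March 3.
1 October 2029 is a Monday, so the first Sunday is October 7 and the second is October 14.
At the standard offset (UTC−02:00), 04:45 UTC − 2h = 02:45 Ishua District standard time.
The standard-time date in Ishua District, February 27, 2029, is outside the daylight-saving period (3 March – 14 October), so Ishua District is on standard time, UTC−02:00.
04:45 UTC − 2h = 02:45 local.

02:45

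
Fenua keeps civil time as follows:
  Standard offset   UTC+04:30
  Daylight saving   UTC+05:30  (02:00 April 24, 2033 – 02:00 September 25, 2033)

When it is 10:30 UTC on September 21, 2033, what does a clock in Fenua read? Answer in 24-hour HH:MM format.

At the standard offset (UTC+04:30), 10:30 UTC + 4h30m = 15:00 Fenua standard time.
The standard-time date in Fenua, September 21, 2033, falls between 24 April and 25 September, so daylight saving is in effect and Fenua is at UTC+05:30.
10:30 UTC + 5h30m = 16:00 local.

16:00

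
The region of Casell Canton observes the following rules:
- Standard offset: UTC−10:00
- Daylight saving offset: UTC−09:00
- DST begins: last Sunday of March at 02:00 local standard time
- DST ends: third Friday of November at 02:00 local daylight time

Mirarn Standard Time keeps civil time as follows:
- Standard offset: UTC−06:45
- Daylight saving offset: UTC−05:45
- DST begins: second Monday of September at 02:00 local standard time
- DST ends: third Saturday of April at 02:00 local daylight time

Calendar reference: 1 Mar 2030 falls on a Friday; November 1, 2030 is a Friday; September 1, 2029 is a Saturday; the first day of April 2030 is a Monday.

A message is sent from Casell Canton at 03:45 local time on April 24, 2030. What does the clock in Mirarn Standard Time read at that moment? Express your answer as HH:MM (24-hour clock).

06:00

1 March 2030 is a Friday, so Sundays fall on 3, 10, 17, 24, 31; the last is March 31.
1 November 2030 is a Friday, so the first Friday is November 1 and the third is November 15.
April 24, 2030 lies within the daylight-saving period (31 March – 15 November), so Casell Canton is on daylight time, UTC−09:00.
03:45 Casell Canton + 9h = 12:45 UTC.
1 September 2029 is a Saturday, so the first Monday is September 3 and the second is September 10.
1 April 2030 is a Monday, so the first Saturday is April 6 and the third is April 20.
At the standard offset (UTC−06:45), 12:45 UTC − 6h45m = 06:00 Mirarn Standard Time standard time.
The standard-time date in Mirarn Standard Time, April 24, 2030, does not fall between 10 September 2029 and 20 April 2030, so daylight saving is not in effect and Mirarn Standard Time is at UTC−06:45.
12:45 UTC − 6h45m = 06:00 Mirarn Standard Time.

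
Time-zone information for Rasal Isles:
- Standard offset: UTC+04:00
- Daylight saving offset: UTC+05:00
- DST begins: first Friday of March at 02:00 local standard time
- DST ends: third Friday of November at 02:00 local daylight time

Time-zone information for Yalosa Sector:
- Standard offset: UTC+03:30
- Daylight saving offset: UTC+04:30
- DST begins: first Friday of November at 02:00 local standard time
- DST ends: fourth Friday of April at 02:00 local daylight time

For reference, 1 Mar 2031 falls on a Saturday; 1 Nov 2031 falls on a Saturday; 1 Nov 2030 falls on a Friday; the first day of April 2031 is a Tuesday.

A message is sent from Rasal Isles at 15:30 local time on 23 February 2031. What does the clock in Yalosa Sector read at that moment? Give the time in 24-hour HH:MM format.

1 March 2031 is a Saturday, so the first Friday is March 7.
1 November 2031 is a Saturday, so the first Friday is November 7 and the third is November 21.
23 February 2031 is outside the daylight-saving period (7 March – 21 November), so Rasal Isles is on standard time, UTC+04:00.
15:30 Rasal Isles − 4h = 11:30 UTC.
1 November 2030 is a Friday, so the first Friday is November 1.
1 April 2031 is a Tuesday, so the first Friday is April 4 and the fourth is April 25.
At the standard offset (UTC+03:30), 11:30 UTC + 3h30m = 15:00 Yalosa Sector standard time.
The standard-time date in Yalosa Sector, 23 February 2031, falls between 1 November 2030 and 25 April 2031, so daylight saving is in effect and Yalosa Sector is at UTC+04:30.
11:30 UTC + 4h30m = 16:00 Yalosa Sector.

16:00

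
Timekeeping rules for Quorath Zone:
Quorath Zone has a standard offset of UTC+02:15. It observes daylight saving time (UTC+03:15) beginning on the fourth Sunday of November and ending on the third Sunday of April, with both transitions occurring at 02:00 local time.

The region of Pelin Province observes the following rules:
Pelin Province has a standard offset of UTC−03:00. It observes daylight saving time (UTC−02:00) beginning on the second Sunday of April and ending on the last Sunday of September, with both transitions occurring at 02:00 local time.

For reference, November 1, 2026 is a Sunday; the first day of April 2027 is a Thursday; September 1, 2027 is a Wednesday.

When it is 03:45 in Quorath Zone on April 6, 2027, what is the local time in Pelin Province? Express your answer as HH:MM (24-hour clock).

21:30

1 November 2026 is a Sunday, so the first Sunday is November 1 and the fourth is November 22.
1 April 2027 is a Thursday, so the first Sunday is April 4 and the third is April 18.
April 6, 2027 falls between 22 November 2026 and 18 April 2027, so daylight saving is in effect and Quorath Zone is at UTC+03:15.
03:45 Quorath Zone − 3h15m = 00:30 UTC.
1 April 2027 is a Thursday, so the first Sunday is April 4 and the second is April 11.
1 September 2027 is a Wednesday, so Sundays fall on 5, 12, 19, 26; the last is September 26.
At the standard offset (UTC−03:00), 00:30 UTC − 3h = 21:30 Pelin Province standard time (rolling into the previous day, 5 April 2027).
Daylight saving runs 11 April – 26 September; the standard-time date in Pelin Province, April 5, 2027, is outside that window, so Pelin Province is on standard time at UTC−03:00.
00:30 UTC − 3h = 21:30 Pelin Province (rolling into the previous day, 5 April 2027).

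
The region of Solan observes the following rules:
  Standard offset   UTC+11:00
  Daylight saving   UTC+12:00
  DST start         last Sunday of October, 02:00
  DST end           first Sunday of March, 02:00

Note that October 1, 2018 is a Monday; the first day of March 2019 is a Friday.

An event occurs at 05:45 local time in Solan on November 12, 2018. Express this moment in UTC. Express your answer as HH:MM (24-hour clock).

17:45

1 October 2018 is a Monday, so Sundays fall on 7, 14, 21, 28; the last is October 28.
1 March 2019 is a Friday, so the first Sunday is March 3.
November 12, 2018 falls between 28 October 2018 and 3 March 2019, so daylight saving is in effect and Solan is at UTC+12:00.
05:45 local − 12h = 17:45 UTC (rolling into the previous day, 11 November 2018).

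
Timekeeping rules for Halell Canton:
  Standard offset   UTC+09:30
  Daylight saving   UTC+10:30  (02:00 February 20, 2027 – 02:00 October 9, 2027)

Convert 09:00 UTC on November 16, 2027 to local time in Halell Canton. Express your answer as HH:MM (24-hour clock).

At the standard offset (UTC+09:30), 09:00 UTC + 9h30m = 18:30 Halell Canton standard time.
The standard-time date in Halell Canton, November 16, 2027, is outside the daylight-saving period (20 February – 9 October), so Halell Canton is on standard time, UTC+09:30.
09:00 UTC + 9h30m = 18:30 local.

18:30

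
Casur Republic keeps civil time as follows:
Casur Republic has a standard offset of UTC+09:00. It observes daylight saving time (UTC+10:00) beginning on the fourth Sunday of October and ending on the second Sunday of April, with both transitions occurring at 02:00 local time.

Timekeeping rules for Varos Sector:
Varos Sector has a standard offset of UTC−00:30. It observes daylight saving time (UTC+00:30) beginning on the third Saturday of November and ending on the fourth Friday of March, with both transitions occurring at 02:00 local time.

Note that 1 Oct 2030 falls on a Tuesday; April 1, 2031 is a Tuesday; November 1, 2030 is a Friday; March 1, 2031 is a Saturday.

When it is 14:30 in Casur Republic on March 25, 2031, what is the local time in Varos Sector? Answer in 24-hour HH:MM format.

1 October 2030 is a Tuesday, so the first Sunday is October 6 and the fourth is October 27.
1 April 2031 is a Tuesday, so the first Sunday is April 6 and the second is April 13.
March 25, 2031 falls between 27 October 2030 and 13 April 2031, so daylight saving is in effect and Casur Republic is at UTC+10:00.
14:30 Casur Republic − 10h = 04:30 UTC.
1 November 2030 is a Friday, so the first Saturday is November 2 and the third is November 16.
1 March 2031 is a Saturday, so the first Friday is March 7 and the fourth is March 28.
At the standard offset (UTC−00:30), 04:30 UTC − 0h30m = 04:00 Varos Sector standard time.
Daylight saving runs 16 November 2030 – 28 March 2031; the standard-time date in Varos Sector, March 25, 2031, is inside that window, so Varos Sector is at UTC+00:30.
04:30 UTC + 0h30m = 05:00 Varos Sector.

05:00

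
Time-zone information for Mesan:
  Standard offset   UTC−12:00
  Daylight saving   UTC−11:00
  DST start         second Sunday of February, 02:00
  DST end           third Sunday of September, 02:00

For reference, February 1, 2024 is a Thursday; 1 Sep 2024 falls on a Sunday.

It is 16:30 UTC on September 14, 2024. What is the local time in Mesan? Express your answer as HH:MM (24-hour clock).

05:30

1 February 2024 is a Thursday, so the first Sunday is February 4 and the second is February 11.
1 September 2024 is a Sunday, so the first Sunday is September 1 and the third is September 15.
At the standard offset (UTC−12:00), 16:30 UTC − 12h = 04:30 Mesan standard time.
The standard-time date in Mesan, September 14, 2024, lies within the daylight-saving period (11 February – 15 September), so Mesan is on daylight time, UTC−11:00.
16:30 UTC − 11h = 05:30 local.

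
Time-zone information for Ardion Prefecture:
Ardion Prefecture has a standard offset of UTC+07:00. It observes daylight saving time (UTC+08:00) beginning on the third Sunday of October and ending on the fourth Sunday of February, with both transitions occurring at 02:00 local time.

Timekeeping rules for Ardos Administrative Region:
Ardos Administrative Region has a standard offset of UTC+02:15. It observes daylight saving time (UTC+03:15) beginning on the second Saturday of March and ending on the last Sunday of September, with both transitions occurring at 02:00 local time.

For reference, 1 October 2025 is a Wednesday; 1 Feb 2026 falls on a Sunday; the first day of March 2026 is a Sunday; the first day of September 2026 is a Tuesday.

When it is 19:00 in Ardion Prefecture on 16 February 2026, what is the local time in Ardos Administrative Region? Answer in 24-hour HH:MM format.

13:15

1 October 2025 is a Wednesday, so the first Sunday is October 5 and the third is October 19.
1 February 2026 is a Sunday, so the first Sunday is February 1 and the fourth is February 22.
16 February 2026 lies within the daylight-saving period (19 October 2025 – 22 February 2026), so Ardion Prefecture is on daylight time, UTC+08:00.
19:00 Ardion Prefecture − 8h = 11:00 UTC.
1 March 2026 is a Sunday, so the first Saturday is March 7 and the second is March 14.
1 September 2026 is a Tuesday, so Sundays fall on 6, 13, 20, 27; the last is September 27.
At the standard offset (UTC+02:15), 11:00 UTC + 2h15m = 13:15 Ardos Administrative Region standard time.
The standard-time date in Ardos Administrative Region, 16 February 2026, does not fall between 14 March and 27 September, so daylight saving is not in effect and Ardos Administrative Region is at UTC+02:15.
11:00 UTC + 2h15m = 13:15 Ardos Administrative Region.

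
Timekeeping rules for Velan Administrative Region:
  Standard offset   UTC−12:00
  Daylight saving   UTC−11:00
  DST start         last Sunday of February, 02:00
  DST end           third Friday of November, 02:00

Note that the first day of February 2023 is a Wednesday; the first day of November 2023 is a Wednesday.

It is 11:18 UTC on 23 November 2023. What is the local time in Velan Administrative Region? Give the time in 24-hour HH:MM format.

1 February 2023 is a Wednesday, so Sundays fall on 5, 12, 19, 26; the last is February 26.
1 November 2023 is a Wednesday, so the first Friday is November 3 and the third is November 17.
At the standard offset (UTC−12:00), 11:18 UTC − 12h = 23:18 Velan Administrative Region standard time (rolling into the previous day, 22 November 2023).
Daylight saving runs 26 February – 17 November; the standard-time date in Velan Administrative Region, 22 November 2023, is outside that window, so Velan Administrative Region is on standard time at UTC−12:00.
11:18 UTC − 12h = 23:18 local (rolling into the previous day, 22 November 2023).

23:18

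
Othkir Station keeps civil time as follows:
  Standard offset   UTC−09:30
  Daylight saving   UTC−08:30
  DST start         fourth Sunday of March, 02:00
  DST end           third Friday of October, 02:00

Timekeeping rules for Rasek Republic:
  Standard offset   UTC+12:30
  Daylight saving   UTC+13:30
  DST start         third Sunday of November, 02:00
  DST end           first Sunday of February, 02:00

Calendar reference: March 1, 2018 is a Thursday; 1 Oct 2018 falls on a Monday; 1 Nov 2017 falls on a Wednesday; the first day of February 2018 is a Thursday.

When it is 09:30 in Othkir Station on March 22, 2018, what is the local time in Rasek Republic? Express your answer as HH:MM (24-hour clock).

1 March 2018 is a Thursday, so the first Sunday is March 4 and the fourth is March 25.
1 October 2018 is a Monday, so the first Friday is October 5 and the third is October 19.
March 22, 2018 does not fall between 25 March and 19 October, so daylight saving is not in effect and Othkir Station is at UTC−09:30.
09:30 Othkir Station + 9h30m = 19:00 UTC.
1 November 2017 is a Wednesday, so the first Sunday is November 5 and the third is November 19.
1 February 2018 is a Thursday, so the first Sunday is February 4.
At the standard offset (UTC+12:30), 19:00 UTC + 12h30m = 07:30 Rasek Republic standard time (rolling into the next day, 23 March 2018).
The standard-time date in Rasek Republic, March 23, 2018, does not fall between 19 November 2017 and 4 February 2018, so daylight saving is not in effect and Rasek Republic is at UTC+12:30.
19:00 UTC + 12h30m = 07:30 Rasek Republic (rolling into the next day, 23 March 2018).

07:30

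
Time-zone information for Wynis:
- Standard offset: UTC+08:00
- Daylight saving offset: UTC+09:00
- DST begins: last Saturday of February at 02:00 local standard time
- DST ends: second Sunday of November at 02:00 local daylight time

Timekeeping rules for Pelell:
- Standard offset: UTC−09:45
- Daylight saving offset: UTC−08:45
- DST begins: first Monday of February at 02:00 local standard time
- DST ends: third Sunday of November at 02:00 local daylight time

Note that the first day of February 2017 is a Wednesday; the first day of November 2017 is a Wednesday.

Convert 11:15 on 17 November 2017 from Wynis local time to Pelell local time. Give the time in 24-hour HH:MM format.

18:30

1 February 2017 is a Wednesday, so Saturdays fall on 4, 11, 18, 25; the last is February 25.
1 November 2017 is a Wednesday, so the first Sunday is November 5 and the second is November 12.
17 November 2017 does not fall between 25 February and 12 November, so daylight saving is not in effect and Wynis is at UTC+08:00.
11:15 Wynis − 8h = 03:15 UTC.
1 February 2017 is a Wednesday, so the first Monday is February 6.
1 November 2017 is a Wednesday, so the first Sunday is November 5 and the third is November 19.
At the standard offset (UTC−09:45), 03:15 UTC − 9h45m = 17:30 Pelell standard time (rolling into the previous day, 16 November 2017).
The standard-time date in Pelell, 16 November 2017, lies within the daylight-saving period (6 February – 19 November), so Pelell is on daylight time, UTC−08:45.
03:15 UTC − 8h45m = 18:30 Pelell (rolling into the previous day, 16 November 2017).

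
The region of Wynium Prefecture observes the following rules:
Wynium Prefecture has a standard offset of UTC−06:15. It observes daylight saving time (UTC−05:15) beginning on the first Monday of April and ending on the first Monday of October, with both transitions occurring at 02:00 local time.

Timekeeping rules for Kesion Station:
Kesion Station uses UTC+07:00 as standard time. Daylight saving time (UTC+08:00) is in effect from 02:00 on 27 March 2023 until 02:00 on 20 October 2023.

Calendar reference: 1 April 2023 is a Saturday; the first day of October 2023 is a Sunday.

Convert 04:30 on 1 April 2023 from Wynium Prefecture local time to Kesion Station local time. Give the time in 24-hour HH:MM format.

18:45

1 April 2023 is a Saturday, so the first Monday is April 3.
1 October 2023 is a Sunday, so the first Monday is October 2.
1 April 2023 is outside the daylight-saving period (3 April – 2 October), so Wynium Prefecture is on standard time, UTC−06:15.
04:30 Wynium Prefecture + 6h15m = 10:45 UTC.
At the standard offset (UTC+07:00), 10:45 UTC + 7h = 17:45 Kesion Station standard time.
The standard-time date in Kesion Station, 1 April 2023, lies within the daylight-saving period (27 March – 20 October), so Kesion Station is on daylight time, UTC+08:00.
10:45 UTC + 8h = 18:45 Kesion Station.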